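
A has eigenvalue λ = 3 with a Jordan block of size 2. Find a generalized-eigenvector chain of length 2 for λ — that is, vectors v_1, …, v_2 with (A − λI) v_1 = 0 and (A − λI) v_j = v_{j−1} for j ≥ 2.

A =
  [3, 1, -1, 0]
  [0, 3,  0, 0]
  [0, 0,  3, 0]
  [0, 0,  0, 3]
A Jordan chain for λ = 3 of length 2:
v_1 = (1, 0, 0, 0)ᵀ
v_2 = (0, 1, 0, 0)ᵀ

Let N = A − (3)·I. We want v_2 with N^2 v_2 = 0 but N^1 v_2 ≠ 0; then v_{j-1} := N · v_j for j = 2, …, 2.

Pick v_2 = (0, 1, 0, 0)ᵀ.
Then v_1 = N · v_2 = (1, 0, 0, 0)ᵀ.

Sanity check: (A − (3)·I) v_1 = (0, 0, 0, 0)ᵀ = 0. ✓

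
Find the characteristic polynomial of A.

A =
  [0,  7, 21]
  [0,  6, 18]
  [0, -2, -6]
x^3

Expanding det(x·I − A) (e.g. by cofactor expansion or by noting that A is similar to its Jordan form J, which has the same characteristic polynomial as A) gives
  χ_A(x) = x^3
which factors as x^3. The eigenvalues (with algebraic multiplicities) are λ = 0 with multiplicity 3.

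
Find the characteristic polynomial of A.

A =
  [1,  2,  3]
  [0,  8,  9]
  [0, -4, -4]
x^3 - 5*x^2 + 8*x - 4

Expanding det(x·I − A) (e.g. by cofactor expansion or by noting that A is similar to its Jordan form J, which has the same characteristic polynomial as A) gives
  χ_A(x) = x^3 - 5*x^2 + 8*x - 4
which factors as (x - 2)^2*(x - 1). The eigenvalues (with algebraic multiplicities) are λ = 1 with multiplicity 1, λ = 2 with multiplicity 2.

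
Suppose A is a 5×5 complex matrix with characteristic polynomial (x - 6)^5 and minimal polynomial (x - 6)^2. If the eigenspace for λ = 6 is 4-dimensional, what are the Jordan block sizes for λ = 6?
Block sizes for λ = 6: [2, 1, 1, 1]

Step 1 — from the characteristic polynomial, algebraic multiplicity of λ = 6 is 5. From dim ker(A − (6)·I) = 4, there are exactly 4 Jordan blocks for λ = 6.
Step 2 — from the minimal polynomial, the factor (x − 6)^2 tells us the largest block for λ = 6 has size 2.
Step 3 — with total size 5, 4 blocks, and largest block 2, the block sizes (in nonincreasing order) are [2, 1, 1, 1].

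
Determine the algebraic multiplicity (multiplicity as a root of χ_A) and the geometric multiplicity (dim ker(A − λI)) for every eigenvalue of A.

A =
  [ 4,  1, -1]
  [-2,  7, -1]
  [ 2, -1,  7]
λ = 6: alg = 3, geom = 2

Step 1 — factor the characteristic polynomial to read off the algebraic multiplicities:
  χ_A(x) = (x - 6)^3

Step 2 — compute geometric multiplicities via the rank-nullity identity g(λ) = n − rank(A − λI):
  rank(A − (6)·I) = 1, so dim ker(A − (6)·I) = n − 1 = 2

Summary:
  λ = 6: algebraic multiplicity = 3, geometric multiplicity = 2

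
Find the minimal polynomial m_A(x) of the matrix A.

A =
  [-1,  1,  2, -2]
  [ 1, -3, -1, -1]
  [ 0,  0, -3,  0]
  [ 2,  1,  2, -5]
x^3 + 9*x^2 + 27*x + 27

The characteristic polynomial is χ_A(x) = (x + 3)^4, so the eigenvalues are known. The minimal polynomial is
  m_A(x) = Π_λ (x − λ)^{k_λ}
where k_λ is the size of the *largest* Jordan block for λ (equivalently, the smallest k with (A − λI)^k v = 0 for every generalised eigenvector v of λ).

  λ = -3: largest Jordan block has size 3, contributing (x + 3)^3

So m_A(x) = (x + 3)^3 = x^3 + 9*x^2 + 27*x + 27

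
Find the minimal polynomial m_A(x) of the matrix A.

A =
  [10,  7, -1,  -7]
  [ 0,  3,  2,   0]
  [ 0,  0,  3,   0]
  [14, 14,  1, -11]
x^3 - 2*x^2 - 15*x + 36

The characteristic polynomial is χ_A(x) = (x - 3)^3*(x + 4), so the eigenvalues are known. The minimal polynomial is
  m_A(x) = Π_λ (x − λ)^{k_λ}
where k_λ is the size of the *largest* Jordan block for λ (equivalently, the smallest k with (A − λI)^k v = 0 for every generalised eigenvector v of λ).

  λ = -4: largest Jordan block has size 1, contributing (x + 4)
  λ = 3: largest Jordan block has size 2, contributing (x − 3)^2

So m_A(x) = (x - 3)^2*(x + 4) = x^3 - 2*x^2 - 15*x + 36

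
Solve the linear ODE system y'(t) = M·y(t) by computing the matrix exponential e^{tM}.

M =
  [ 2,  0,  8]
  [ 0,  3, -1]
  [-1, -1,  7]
e^{tM} =
  [-2*t^2*exp(4*t) - 2*t*exp(4*t) + exp(4*t), -4*t^2*exp(4*t), 4*t^2*exp(4*t) + 8*t*exp(4*t)]
  [t^2*exp(4*t)/2, t^2*exp(4*t) - t*exp(4*t) + exp(4*t), -t^2*exp(4*t) - t*exp(4*t)]
  [-t^2*exp(4*t)/2 - t*exp(4*t), -t^2*exp(4*t) - t*exp(4*t), t^2*exp(4*t) + 3*t*exp(4*t) + exp(4*t)]

Strategy: write M = P · J · P⁻¹ where J is a Jordan canonical form, so e^{tM} = P · e^{tJ} · P⁻¹, and e^{tJ} can be computed block-by-block.

M has Jordan form
J =
  [4, 1, 0]
  [0, 4, 1]
  [0, 0, 4]
(up to reordering of blocks).

Per-block formulas:
  For a 3×3 Jordan block J_3(4): exp(t · J_3(4)) = e^(4t)·(I + t·N + (t^2/2)·N^2), where N is the 3×3 nilpotent shift.

After assembling e^{tJ} and conjugating by P, we get:

e^{tM} =
  [-2*t^2*exp(4*t) - 2*t*exp(4*t) + exp(4*t), -4*t^2*exp(4*t), 4*t^2*exp(4*t) + 8*t*exp(4*t)]
  [t^2*exp(4*t)/2, t^2*exp(4*t) - t*exp(4*t) + exp(4*t), -t^2*exp(4*t) - t*exp(4*t)]
  [-t^2*exp(4*t)/2 - t*exp(4*t), -t^2*exp(4*t) - t*exp(4*t), t^2*exp(4*t) + 3*t*exp(4*t) + exp(4*t)]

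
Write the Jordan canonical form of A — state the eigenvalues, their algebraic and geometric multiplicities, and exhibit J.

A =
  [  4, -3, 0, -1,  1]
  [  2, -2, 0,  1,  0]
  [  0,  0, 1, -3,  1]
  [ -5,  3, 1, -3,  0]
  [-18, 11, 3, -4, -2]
J_2(-1) ⊕ J_3(0)

The characteristic polynomial is
  det(x·I − A) = x^5 + 2*x^4 + x^3 = x^3*(x + 1)^2

Eigenvalues and multiplicities (the geometric multiplicity of λ is n − rank(A − λI), which equals the number of Jordan blocks for λ):
  λ = -1: algebraic multiplicity = 2, geometric multiplicity = 1
  λ = 0: algebraic multiplicity = 3, geometric multiplicity = 1

Determining the block sizes for each eigenvalue:
  λ = -1: one block (gm = 1), so the single block has size am = 2 → block sizes [2]
  λ = 0: one block (gm = 1), so the single block has size am = 3 → block sizes [3]

Assembling the blocks gives a Jordan form
J =
  [-1,  1, 0, 0, 0]
  [ 0, -1, 0, 0, 0]
  [ 0,  0, 0, 1, 0]
  [ 0,  0, 0, 0, 1]
  [ 0,  0, 0, 0, 0]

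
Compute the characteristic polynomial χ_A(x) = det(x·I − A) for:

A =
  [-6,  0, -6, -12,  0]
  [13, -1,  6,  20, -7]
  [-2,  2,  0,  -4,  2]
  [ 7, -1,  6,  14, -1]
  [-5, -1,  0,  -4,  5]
x^5 - 12*x^4 + 36*x^3

Expanding det(x·I − A) (e.g. by cofactor expansion or by noting that A is similar to its Jordan form J, which has the same characteristic polynomial as A) gives
  χ_A(x) = x^5 - 12*x^4 + 36*x^3
which factors as x^3*(x - 6)^2. The eigenvalues (with algebraic multiplicities) are λ = 0 with multiplicity 3, λ = 6 with multiplicity 2.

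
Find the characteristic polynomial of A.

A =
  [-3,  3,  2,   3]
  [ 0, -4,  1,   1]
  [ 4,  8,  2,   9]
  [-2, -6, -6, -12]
x^4 + 17*x^3 + 108*x^2 + 304*x + 320

Expanding det(x·I − A) (e.g. by cofactor expansion or by noting that A is similar to its Jordan form J, which has the same characteristic polynomial as A) gives
  χ_A(x) = x^4 + 17*x^3 + 108*x^2 + 304*x + 320
which factors as (x + 4)^3*(x + 5). The eigenvalues (with algebraic multiplicities) are λ = -5 with multiplicity 1, λ = -4 with multiplicity 3.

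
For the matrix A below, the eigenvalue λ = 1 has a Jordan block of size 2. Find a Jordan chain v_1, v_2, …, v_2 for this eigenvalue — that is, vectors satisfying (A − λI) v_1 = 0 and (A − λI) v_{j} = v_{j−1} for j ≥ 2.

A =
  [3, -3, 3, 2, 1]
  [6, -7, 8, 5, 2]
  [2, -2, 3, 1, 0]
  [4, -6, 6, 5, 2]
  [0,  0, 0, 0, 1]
A Jordan chain for λ = 1 of length 2:
v_1 = (2, 6, 2, 4, 0)ᵀ
v_2 = (1, 0, 0, 0, 0)ᵀ

Let N = A − (1)·I. We want v_2 with N^2 v_2 = 0 but N^1 v_2 ≠ 0; then v_{j-1} := N · v_j for j = 2, …, 2.

Pick v_2 = (1, 0, 0, 0, 0)ᵀ.
Then v_1 = N · v_2 = (2, 6, 2, 4, 0)ᵀ.

Sanity check: (A − (1)·I) v_1 = (0, 0, 0, 0, 0)ᵀ = 0. ✓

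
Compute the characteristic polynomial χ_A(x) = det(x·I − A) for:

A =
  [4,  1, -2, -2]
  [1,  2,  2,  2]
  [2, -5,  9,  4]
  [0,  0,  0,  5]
x^4 - 20*x^3 + 150*x^2 - 500*x + 625

Expanding det(x·I − A) (e.g. by cofactor expansion or by noting that A is similar to its Jordan form J, which has the same characteristic polynomial as A) gives
  χ_A(x) = x^4 - 20*x^3 + 150*x^2 - 500*x + 625
which factors as (x - 5)^4. The eigenvalues (with algebraic multiplicities) are λ = 5 with multiplicity 4.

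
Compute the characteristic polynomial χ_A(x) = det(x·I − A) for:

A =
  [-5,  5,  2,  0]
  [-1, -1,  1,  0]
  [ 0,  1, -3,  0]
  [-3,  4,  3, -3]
x^4 + 12*x^3 + 54*x^2 + 108*x + 81

Expanding det(x·I − A) (e.g. by cofactor expansion or by noting that A is similar to its Jordan form J, which has the same characteristic polynomial as A) gives
  χ_A(x) = x^4 + 12*x^3 + 54*x^2 + 108*x + 81
which factors as (x + 3)^4. The eigenvalues (with algebraic multiplicities) are λ = -3 with multiplicity 4.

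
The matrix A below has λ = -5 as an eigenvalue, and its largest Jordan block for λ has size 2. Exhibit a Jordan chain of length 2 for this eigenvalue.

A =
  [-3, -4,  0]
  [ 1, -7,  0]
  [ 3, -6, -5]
A Jordan chain for λ = -5 of length 2:
v_1 = (2, 1, 3)ᵀ
v_2 = (1, 0, 0)ᵀ

Let N = A − (-5)·I. We want v_2 with N^2 v_2 = 0 but N^1 v_2 ≠ 0; then v_{j-1} := N · v_j for j = 2, …, 2.

Pick v_2 = (1, 0, 0)ᵀ.
Then v_1 = N · v_2 = (2, 1, 3)ᵀ.

Sanity check: (A − (-5)·I) v_1 = (0, 0, 0)ᵀ = 0. ✓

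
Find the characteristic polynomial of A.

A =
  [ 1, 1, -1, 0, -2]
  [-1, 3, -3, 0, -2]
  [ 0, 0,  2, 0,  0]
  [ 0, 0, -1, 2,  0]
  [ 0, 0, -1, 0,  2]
x^5 - 10*x^4 + 40*x^3 - 80*x^2 + 80*x - 32

Expanding det(x·I − A) (e.g. by cofactor expansion or by noting that A is similar to its Jordan form J, which has the same characteristic polynomial as A) gives
  χ_A(x) = x^5 - 10*x^4 + 40*x^3 - 80*x^2 + 80*x - 32
which factors as (x - 2)^5. The eigenvalues (with algebraic multiplicities) are λ = 2 with multiplicity 5.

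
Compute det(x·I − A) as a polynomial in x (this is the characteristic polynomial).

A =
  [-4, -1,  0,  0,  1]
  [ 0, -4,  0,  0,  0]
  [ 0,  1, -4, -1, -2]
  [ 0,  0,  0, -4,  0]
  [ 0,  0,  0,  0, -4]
x^5 + 20*x^4 + 160*x^3 + 640*x^2 + 1280*x + 1024

Expanding det(x·I − A) (e.g. by cofactor expansion or by noting that A is similar to its Jordan form J, which has the same characteristic polynomial as A) gives
  χ_A(x) = x^5 + 20*x^4 + 160*x^3 + 640*x^2 + 1280*x + 1024
which factors as (x + 4)^5. The eigenvalues (with algebraic multiplicities) are λ = -4 with multiplicity 5.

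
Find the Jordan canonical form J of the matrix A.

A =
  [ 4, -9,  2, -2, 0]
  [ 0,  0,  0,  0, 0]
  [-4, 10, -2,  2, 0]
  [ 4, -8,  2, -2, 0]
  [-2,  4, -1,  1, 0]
J_2(0) ⊕ J_2(0) ⊕ J_1(0)

The characteristic polynomial is
  det(x·I − A) = x^5

Eigenvalues and multiplicities (the geometric multiplicity of λ is n − rank(A − λI), which equals the number of Jordan blocks for λ):
  λ = 0: algebraic multiplicity = 5, geometric multiplicity = 3

Determining the block sizes for each eigenvalue:
  λ = 0: with am = 5 and gm = 3, the partition is not yet determined (e.g. several partitions of 5 into 3 parts exist). Let N = A − (0)·I. Computing rank(N^1) = 2, rank(N^2) = 0; the number of blocks of size ≥ j is rank(N^{j−1}) − rank(N^j), giving [3, 2]. So we have 2 block(s) of size 2, 1 block(s) of size 1 → block sizes [2, 2, 1]

Assembling the blocks gives a Jordan form
J =
  [0, 1, 0, 0, 0]
  [0, 0, 0, 0, 0]
  [0, 0, 0, 1, 0]
  [0, 0, 0, 0, 0]
  [0, 0, 0, 0, 0]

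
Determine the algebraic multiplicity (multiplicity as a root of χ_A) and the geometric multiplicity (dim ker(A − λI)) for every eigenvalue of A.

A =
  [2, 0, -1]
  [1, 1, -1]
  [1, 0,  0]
λ = 1: alg = 3, geom = 2

Step 1 — factor the characteristic polynomial to read off the algebraic multiplicities:
  χ_A(x) = (x - 1)^3

Step 2 — compute geometric multiplicities via the rank-nullity identity g(λ) = n − rank(A − λI):
  rank(A − (1)·I) = 1, so dim ker(A − (1)·I) = n − 1 = 2

Summary:
  λ = 1: algebraic multiplicity = 3, geometric multiplicity = 2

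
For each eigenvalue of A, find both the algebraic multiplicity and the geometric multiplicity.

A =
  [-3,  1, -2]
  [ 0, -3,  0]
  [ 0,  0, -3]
λ = -3: alg = 3, geom = 2

Step 1 — factor the characteristic polynomial to read off the algebraic multiplicities:
  χ_A(x) = (x + 3)^3

Step 2 — compute geometric multiplicities via the rank-nullity identity g(λ) = n − rank(A − λI):
  rank(A − (-3)·I) = 1, so dim ker(A − (-3)·I) = n − 1 = 2

Summary:
  λ = -3: algebraic multiplicity = 3, geometric multiplicity = 2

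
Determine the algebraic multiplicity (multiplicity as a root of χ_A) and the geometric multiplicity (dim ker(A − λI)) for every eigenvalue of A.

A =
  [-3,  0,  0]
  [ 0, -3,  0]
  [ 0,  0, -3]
λ = -3: alg = 3, geom = 3

Step 1 — factor the characteristic polynomial to read off the algebraic multiplicities:
  χ_A(x) = (x + 3)^3

Step 2 — compute geometric multiplicities via the rank-nullity identity g(λ) = n − rank(A − λI):
  rank(A − (-3)·I) = 0, so dim ker(A − (-3)·I) = n − 0 = 3

Summary:
  λ = -3: algebraic multiplicity = 3, geometric multiplicity = 3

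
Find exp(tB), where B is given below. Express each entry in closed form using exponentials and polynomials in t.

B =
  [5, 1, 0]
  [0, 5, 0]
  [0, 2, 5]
e^{tB} =
  [exp(5*t), t*exp(5*t), 0]
  [0, exp(5*t), 0]
  [0, 2*t*exp(5*t), exp(5*t)]

Strategy: write B = P · J · P⁻¹ where J is a Jordan canonical form, so e^{tB} = P · e^{tJ} · P⁻¹, and e^{tJ} can be computed block-by-block.

B has Jordan form
J =
  [5, 1, 0]
  [0, 5, 0]
  [0, 0, 5]
(up to reordering of blocks).

Per-block formulas:
  For a 2×2 Jordan block J_2(5): exp(t · J_2(5)) = e^(5t)·(I + t·N), where N is the 2×2 nilpotent shift.
  For a 1×1 block at λ = 5: exp(t · [5]) = [e^(5t)].

After assembling e^{tJ} and conjugating by P, we get:

e^{tB} =
  [exp(5*t), t*exp(5*t), 0]
  [0, exp(5*t), 0]
  [0, 2*t*exp(5*t), exp(5*t)]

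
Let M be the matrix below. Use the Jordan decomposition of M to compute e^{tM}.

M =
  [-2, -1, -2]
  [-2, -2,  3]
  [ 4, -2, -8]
e^{tM} =
  [-t^2*exp(-4*t) + 2*t*exp(-4*t) + exp(-4*t), -t*exp(-4*t), t^2*exp(-4*t)/2 - 2*t*exp(-4*t)]
  [2*t^2*exp(-4*t) - 2*t*exp(-4*t), 2*t*exp(-4*t) + exp(-4*t), -t^2*exp(-4*t) + 3*t*exp(-4*t)]
  [-2*t^2*exp(-4*t) + 4*t*exp(-4*t), -2*t*exp(-4*t), t^2*exp(-4*t) - 4*t*exp(-4*t) + exp(-4*t)]

Strategy: write M = P · J · P⁻¹ where J is a Jordan canonical form, so e^{tM} = P · e^{tJ} · P⁻¹, and e^{tJ} can be computed block-by-block.

M has Jordan form
J =
  [-4,  1,  0]
  [ 0, -4,  1]
  [ 0,  0, -4]
(up to reordering of blocks).

Per-block formulas:
  For a 3×3 Jordan block J_3(-4): exp(t · J_3(-4)) = e^(-4t)·(I + t·N + (t^2/2)·N^2), where N is the 3×3 nilpotent shift.

After assembling e^{tJ} and conjugating by P, we get:

e^{tM} =
  [-t^2*exp(-4*t) + 2*t*exp(-4*t) + exp(-4*t), -t*exp(-4*t), t^2*exp(-4*t)/2 - 2*t*exp(-4*t)]
  [2*t^2*exp(-4*t) - 2*t*exp(-4*t), 2*t*exp(-4*t) + exp(-4*t), -t^2*exp(-4*t) + 3*t*exp(-4*t)]
  [-2*t^2*exp(-4*t) + 4*t*exp(-4*t), -2*t*exp(-4*t), t^2*exp(-4*t) - 4*t*exp(-4*t) + exp(-4*t)]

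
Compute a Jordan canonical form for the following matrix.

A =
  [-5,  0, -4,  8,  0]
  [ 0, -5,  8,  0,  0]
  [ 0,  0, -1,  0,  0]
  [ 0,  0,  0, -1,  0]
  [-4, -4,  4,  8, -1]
J_1(-5) ⊕ J_1(-5) ⊕ J_1(-1) ⊕ J_1(-1) ⊕ J_1(-1)

The characteristic polynomial is
  det(x·I − A) = x^5 + 13*x^4 + 58*x^3 + 106*x^2 + 85*x + 25 = (x + 1)^3*(x + 5)^2

Eigenvalues and multiplicities (the geometric multiplicity of λ is n − rank(A − λI), which equals the number of Jordan blocks for λ):
  λ = -5: algebraic multiplicity = 2, geometric multiplicity = 2
  λ = -1: algebraic multiplicity = 3, geometric multiplicity = 3

Determining the block sizes for each eigenvalue:
  λ = -5: gm = am = 2, so every block has size 1 → block sizes [1, 1]
  λ = -1: gm = am = 3, so every block has size 1 → block sizes [1, 1, 1]

Assembling the blocks gives a Jordan form
J =
  [-5,  0,  0,  0,  0]
  [ 0, -5,  0,  0,  0]
  [ 0,  0, -1,  0,  0]
  [ 0,  0,  0, -1,  0]
  [ 0,  0,  0,  0, -1]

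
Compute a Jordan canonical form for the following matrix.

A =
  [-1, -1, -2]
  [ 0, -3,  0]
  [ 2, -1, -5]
J_2(-3) ⊕ J_1(-3)

The characteristic polynomial is
  det(x·I − A) = x^3 + 9*x^2 + 27*x + 27 = (x + 3)^3

Eigenvalues and multiplicities (the geometric multiplicity of λ is n − rank(A − λI), which equals the number of Jordan blocks for λ):
  λ = -3: algebraic multiplicity = 3, geometric multiplicity = 2

Determining the block sizes for each eigenvalue:
  λ = -3: 2 blocks summing to 3 forces exactly one block of size 2 and the rest size 1 → block sizes [2, 1]

Assembling the blocks gives a Jordan form
J =
  [-3,  1,  0]
  [ 0, -3,  0]
  [ 0,  0, -3]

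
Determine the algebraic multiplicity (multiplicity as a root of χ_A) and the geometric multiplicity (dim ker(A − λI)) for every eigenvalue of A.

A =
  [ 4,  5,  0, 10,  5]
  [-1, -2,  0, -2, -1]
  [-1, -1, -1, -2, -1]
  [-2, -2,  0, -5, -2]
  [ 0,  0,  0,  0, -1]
λ = -1: alg = 5, geom = 4

Step 1 — factor the characteristic polynomial to read off the algebraic multiplicities:
  χ_A(x) = (x + 1)^5

Step 2 — compute geometric multiplicities via the rank-nullity identity g(λ) = n − rank(A − λI):
  rank(A − (-1)·I) = 1, so dim ker(A − (-1)·I) = n − 1 = 4

Summary:
  λ = -1: algebraic multiplicity = 5, geometric multiplicity = 4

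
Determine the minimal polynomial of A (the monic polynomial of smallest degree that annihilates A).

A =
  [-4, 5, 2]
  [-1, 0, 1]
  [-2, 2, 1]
x^3 + 3*x^2 + 3*x + 1

The characteristic polynomial is χ_A(x) = (x + 1)^3, so the eigenvalues are known. The minimal polynomial is
  m_A(x) = Π_λ (x − λ)^{k_λ}
where k_λ is the size of the *largest* Jordan block for λ (equivalently, the smallest k with (A − λI)^k v = 0 for every generalised eigenvector v of λ).

  λ = -1: largest Jordan block has size 3, contributing (x + 1)^3

So m_A(x) = (x + 1)^3 = x^3 + 3*x^2 + 3*x + 1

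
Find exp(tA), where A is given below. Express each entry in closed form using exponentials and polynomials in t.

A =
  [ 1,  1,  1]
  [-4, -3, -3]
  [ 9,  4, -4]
e^{tA} =
  [7*t^2*exp(-2*t) + 3*t*exp(-2*t) + exp(-2*t), 3*t^2*exp(-2*t) + t*exp(-2*t), -t^2*exp(-2*t) + t*exp(-2*t)]
  [-35*t^2*exp(-2*t)/2 - 4*t*exp(-2*t), -15*t^2*exp(-2*t)/2 - t*exp(-2*t) + exp(-2*t), 5*t^2*exp(-2*t)/2 - 3*t*exp(-2*t)]
  [-7*t^2*exp(-2*t)/2 + 9*t*exp(-2*t), -3*t^2*exp(-2*t)/2 + 4*t*exp(-2*t), t^2*exp(-2*t)/2 - 2*t*exp(-2*t) + exp(-2*t)]

Strategy: write A = P · J · P⁻¹ where J is a Jordan canonical form, so e^{tA} = P · e^{tJ} · P⁻¹, and e^{tJ} can be computed block-by-block.

A has Jordan form
J =
  [-2,  1,  0]
  [ 0, -2,  1]
  [ 0,  0, -2]
(up to reordering of blocks).

Per-block formulas:
  For a 3×3 Jordan block J_3(-2): exp(t · J_3(-2)) = e^(-2t)·(I + t·N + (t^2/2)·N^2), where N is the 3×3 nilpotent shift.

After assembling e^{tJ} and conjugating by P, we get:

e^{tA} =
  [7*t^2*exp(-2*t) + 3*t*exp(-2*t) + exp(-2*t), 3*t^2*exp(-2*t) + t*exp(-2*t), -t^2*exp(-2*t) + t*exp(-2*t)]
  [-35*t^2*exp(-2*t)/2 - 4*t*exp(-2*t), -15*t^2*exp(-2*t)/2 - t*exp(-2*t) + exp(-2*t), 5*t^2*exp(-2*t)/2 - 3*t*exp(-2*t)]
  [-7*t^2*exp(-2*t)/2 + 9*t*exp(-2*t), -3*t^2*exp(-2*t)/2 + 4*t*exp(-2*t), t^2*exp(-2*t)/2 - 2*t*exp(-2*t) + exp(-2*t)]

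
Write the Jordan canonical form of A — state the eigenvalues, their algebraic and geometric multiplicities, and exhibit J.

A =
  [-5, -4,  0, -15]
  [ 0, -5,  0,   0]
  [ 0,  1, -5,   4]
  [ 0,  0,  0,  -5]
J_2(-5) ⊕ J_2(-5)

The characteristic polynomial is
  det(x·I − A) = x^4 + 20*x^3 + 150*x^2 + 500*x + 625 = (x + 5)^4

Eigenvalues and multiplicities (the geometric multiplicity of λ is n − rank(A − λI), which equals the number of Jordan blocks for λ):
  λ = -5: algebraic multiplicity = 4, geometric multiplicity = 2

Determining the block sizes for each eigenvalue:
  λ = -5: with am = 4 and gm = 2, the partition is not yet determined (e.g. several partitions of 4 into 2 parts exist). Let N = A − (-5)·I. Computing rank(N^1) = 2, rank(N^2) = 0; the number of blocks of size ≥ j is rank(N^{j−1}) − rank(N^j), giving [2, 2]. So we have 2 block(s) of size 2 → block sizes [2, 2]

Assembling the blocks gives a Jordan form
J =
  [-5,  1,  0,  0]
  [ 0, -5,  0,  0]
  [ 0,  0, -5,  1]
  [ 0,  0,  0, -5]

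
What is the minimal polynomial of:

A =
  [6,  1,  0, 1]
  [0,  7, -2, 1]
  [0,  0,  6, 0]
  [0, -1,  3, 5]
x^3 - 18*x^2 + 108*x - 216

The characteristic polynomial is χ_A(x) = (x - 6)^4, so the eigenvalues are known. The minimal polynomial is
  m_A(x) = Π_λ (x − λ)^{k_λ}
where k_λ is the size of the *largest* Jordan block for λ (equivalently, the smallest k with (A − λI)^k v = 0 for every generalised eigenvector v of λ).

  λ = 6: largest Jordan block has size 3, contributing (x − 6)^3

So m_A(x) = (x - 6)^3 = x^3 - 18*x^2 + 108*x - 216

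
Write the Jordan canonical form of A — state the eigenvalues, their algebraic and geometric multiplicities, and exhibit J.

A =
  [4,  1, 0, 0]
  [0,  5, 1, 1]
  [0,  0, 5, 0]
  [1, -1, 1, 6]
J_3(5) ⊕ J_1(5)

The characteristic polynomial is
  det(x·I − A) = x^4 - 20*x^3 + 150*x^2 - 500*x + 625 = (x - 5)^4

Eigenvalues and multiplicities (the geometric multiplicity of λ is n − rank(A − λI), which equals the number of Jordan blocks for λ):
  λ = 5: algebraic multiplicity = 4, geometric multiplicity = 2

Determining the block sizes for each eigenvalue:
  λ = 5: with am = 4 and gm = 2, the partition is not yet determined (e.g. several partitions of 4 into 2 parts exist). Let N = A − (5)·I. Computing rank(N^1) = 2, rank(N^2) = 1, rank(N^3) = 0; the number of blocks of size ≥ j is rank(N^{j−1}) − rank(N^j), giving [2, 1, 1]. So we have 1 block(s) of size 3, 1 block(s) of size 1 → block sizes [3, 1]

Assembling the blocks gives a Jordan form
J =
  [5, 1, 0, 0]
  [0, 5, 1, 0]
  [0, 0, 5, 0]
  [0, 0, 0, 5]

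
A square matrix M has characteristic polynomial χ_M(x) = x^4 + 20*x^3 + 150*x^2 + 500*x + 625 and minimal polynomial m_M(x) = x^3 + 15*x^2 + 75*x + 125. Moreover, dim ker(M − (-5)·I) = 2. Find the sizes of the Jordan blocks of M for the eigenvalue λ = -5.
Block sizes for λ = -5: [3, 1]

Step 1 — from the characteristic polynomial, algebraic multiplicity of λ = -5 is 4. From dim ker(M − (-5)·I) = 2, there are exactly 2 Jordan blocks for λ = -5.
Step 2 — from the minimal polynomial, the factor (x + 5)^3 tells us the largest block for λ = -5 has size 3.
Step 3 — with total size 4, 2 blocks, and largest block 3, the block sizes (in nonincreasing order) are [3, 1].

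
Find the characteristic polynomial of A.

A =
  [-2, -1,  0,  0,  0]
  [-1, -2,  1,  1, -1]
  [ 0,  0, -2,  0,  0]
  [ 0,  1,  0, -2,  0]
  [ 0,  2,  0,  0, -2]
x^5 + 10*x^4 + 40*x^3 + 80*x^2 + 80*x + 32

Expanding det(x·I − A) (e.g. by cofactor expansion or by noting that A is similar to its Jordan form J, which has the same characteristic polynomial as A) gives
  χ_A(x) = x^5 + 10*x^4 + 40*x^3 + 80*x^2 + 80*x + 32
which factors as (x + 2)^5. The eigenvalues (with algebraic multiplicities) are λ = -2 with multiplicity 5.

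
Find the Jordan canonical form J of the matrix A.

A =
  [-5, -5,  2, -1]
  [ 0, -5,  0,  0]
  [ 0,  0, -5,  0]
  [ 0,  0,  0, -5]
J_2(-5) ⊕ J_1(-5) ⊕ J_1(-5)

The characteristic polynomial is
  det(x·I − A) = x^4 + 20*x^3 + 150*x^2 + 500*x + 625 = (x + 5)^4

Eigenvalues and multiplicities (the geometric multiplicity of λ is n − rank(A − λI), which equals the number of Jordan blocks for λ):
  λ = -5: algebraic multiplicity = 4, geometric multiplicity = 3

Determining the block sizes for each eigenvalue:
  λ = -5: 3 blocks summing to 4 forces exactly one block of size 2 and the rest size 1 → block sizes [2, 1, 1]

Assembling the blocks gives a Jordan form
J =
  [-5,  1,  0,  0]
  [ 0, -5,  0,  0]
  [ 0,  0, -5,  0]
  [ 0,  0,  0, -5]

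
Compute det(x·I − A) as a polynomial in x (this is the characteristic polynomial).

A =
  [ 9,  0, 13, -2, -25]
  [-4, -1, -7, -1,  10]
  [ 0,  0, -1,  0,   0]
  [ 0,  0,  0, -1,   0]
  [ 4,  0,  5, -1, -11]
x^5 + 5*x^4 + 10*x^3 + 10*x^2 + 5*x + 1

Expanding det(x·I − A) (e.g. by cofactor expansion or by noting that A is similar to its Jordan form J, which has the same characteristic polynomial as A) gives
  χ_A(x) = x^5 + 5*x^4 + 10*x^3 + 10*x^2 + 5*x + 1
which factors as (x + 1)^5. The eigenvalues (with algebraic multiplicities) are λ = -1 with multiplicity 5.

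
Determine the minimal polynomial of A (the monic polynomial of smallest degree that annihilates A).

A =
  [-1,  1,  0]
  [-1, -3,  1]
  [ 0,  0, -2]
x^3 + 6*x^2 + 12*x + 8

The characteristic polynomial is χ_A(x) = (x + 2)^3, so the eigenvalues are known. The minimal polynomial is
  m_A(x) = Π_λ (x − λ)^{k_λ}
where k_λ is the size of the *largest* Jordan block for λ (equivalently, the smallest k with (A − λI)^k v = 0 for every generalised eigenvector v of λ).

  λ = -2: largest Jordan block has size 3, contributing (x + 2)^3

So m_A(x) = (x + 2)^3 = x^3 + 6*x^2 + 12*x + 8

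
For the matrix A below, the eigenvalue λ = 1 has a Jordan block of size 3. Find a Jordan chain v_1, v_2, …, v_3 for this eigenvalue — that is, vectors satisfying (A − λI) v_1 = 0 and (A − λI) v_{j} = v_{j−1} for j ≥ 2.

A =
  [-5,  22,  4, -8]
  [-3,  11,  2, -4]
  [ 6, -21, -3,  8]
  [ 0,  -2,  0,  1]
A Jordan chain for λ = 1 of length 3:
v_1 = (-6, 0, 3, 6)ᵀ
v_2 = (-6, -3, 6, 0)ᵀ
v_3 = (1, 0, 0, 0)ᵀ

Let N = A − (1)·I. We want v_3 with N^3 v_3 = 0 but N^2 v_3 ≠ 0; then v_{j-1} := N · v_j for j = 3, …, 2.

Pick v_3 = (1, 0, 0, 0)ᵀ.
Then v_2 = N · v_3 = (-6, -3, 6, 0)ᵀ.
Then v_1 = N · v_2 = (-6, 0, 3, 6)ᵀ.

Sanity check: (A − (1)·I) v_1 = (0, 0, 0, 0)ᵀ = 0. ✓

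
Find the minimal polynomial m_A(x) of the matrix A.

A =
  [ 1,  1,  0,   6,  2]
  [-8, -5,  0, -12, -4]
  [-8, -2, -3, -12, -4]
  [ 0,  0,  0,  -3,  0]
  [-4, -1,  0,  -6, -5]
x^2 + 6*x + 9

The characteristic polynomial is χ_A(x) = (x + 3)^5, so the eigenvalues are known. The minimal polynomial is
  m_A(x) = Π_λ (x − λ)^{k_λ}
where k_λ is the size of the *largest* Jordan block for λ (equivalently, the smallest k with (A − λI)^k v = 0 for every generalised eigenvector v of λ).

  λ = -3: largest Jordan block has size 2, contributing (x + 3)^2

So m_A(x) = (x + 3)^2 = x^2 + 6*x + 9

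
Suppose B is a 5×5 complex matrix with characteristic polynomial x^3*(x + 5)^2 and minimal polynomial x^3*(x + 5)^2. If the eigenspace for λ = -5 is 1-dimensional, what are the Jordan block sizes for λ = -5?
Block sizes for λ = -5: [2]

Step 1 — from the characteristic polynomial, algebraic multiplicity of λ = -5 is 2. From dim ker(B − (-5)·I) = 1, there are exactly 1 Jordan blocks for λ = -5.
Step 2 — from the minimal polynomial, the factor (x + 5)^2 tells us the largest block for λ = -5 has size 2.
Step 3 — with total size 2, 1 blocks, and largest block 2, the block sizes (in nonincreasing order) are [2].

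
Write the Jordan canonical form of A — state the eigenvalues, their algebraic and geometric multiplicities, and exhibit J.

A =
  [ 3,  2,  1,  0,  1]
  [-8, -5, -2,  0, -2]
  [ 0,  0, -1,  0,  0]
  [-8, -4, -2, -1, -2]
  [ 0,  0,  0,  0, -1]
J_2(-1) ⊕ J_1(-1) ⊕ J_1(-1) ⊕ J_1(-1)

The characteristic polynomial is
  det(x·I − A) = x^5 + 5*x^4 + 10*x^3 + 10*x^2 + 5*x + 1 = (x + 1)^5

Eigenvalues and multiplicities (the geometric multiplicity of λ is n − rank(A − λI), which equals the number of Jordan blocks for λ):
  λ = -1: algebraic multiplicity = 5, geometric multiplicity = 4

Determining the block sizes for each eigenvalue:
  λ = -1: 4 blocks summing to 5 forces exactly one block of size 2 and the rest size 1 → block sizes [2, 1, 1, 1]

Assembling the blocks gives a Jordan form
J =
  [-1,  1,  0,  0,  0]
  [ 0, -1,  0,  0,  0]
  [ 0,  0, -1,  0,  0]
  [ 0,  0,  0, -1,  0]
  [ 0,  0,  0,  0, -1]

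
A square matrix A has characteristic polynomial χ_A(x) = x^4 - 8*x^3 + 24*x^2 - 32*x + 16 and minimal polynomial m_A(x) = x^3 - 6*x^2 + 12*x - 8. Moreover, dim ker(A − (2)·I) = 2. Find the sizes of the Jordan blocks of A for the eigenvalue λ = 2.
Block sizes for λ = 2: [3, 1]

Step 1 — from the characteristic polynomial, algebraic multiplicity of λ = 2 is 4. From dim ker(A − (2)·I) = 2, there are exactly 2 Jordan blocks for λ = 2.
Step 2 — from the minimal polynomial, the factor (x − 2)^3 tells us the largest block for λ = 2 has size 3.
Step 3 — with total size 4, 2 blocks, and largest block 3, the block sizes (in nonincreasing order) are [3, 1].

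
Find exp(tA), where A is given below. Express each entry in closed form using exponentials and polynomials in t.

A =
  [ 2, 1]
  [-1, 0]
e^{tA} =
  [t*exp(t) + exp(t), t*exp(t)]
  [-t*exp(t), -t*exp(t) + exp(t)]

Strategy: write A = P · J · P⁻¹ where J is a Jordan canonical form, so e^{tA} = P · e^{tJ} · P⁻¹, and e^{tJ} can be computed block-by-block.

A has Jordan form
J =
  [1, 1]
  [0, 1]
(up to reordering of blocks).

Per-block formulas:
  For a 2×2 Jordan block J_2(1): exp(t · J_2(1)) = e^(1t)·(I + t·N), where N is the 2×2 nilpotent shift.

After assembling e^{tJ} and conjugating by P, we get:

e^{tA} =
  [t*exp(t) + exp(t), t*exp(t)]
  [-t*exp(t), -t*exp(t) + exp(t)]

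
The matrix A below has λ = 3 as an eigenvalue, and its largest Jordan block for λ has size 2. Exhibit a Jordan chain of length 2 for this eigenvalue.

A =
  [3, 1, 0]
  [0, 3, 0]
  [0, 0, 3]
A Jordan chain for λ = 3 of length 2:
v_1 = (1, 0, 0)ᵀ
v_2 = (0, 1, 0)ᵀ

Let N = A − (3)·I. We want v_2 with N^2 v_2 = 0 but N^1 v_2 ≠ 0; then v_{j-1} := N · v_j for j = 2, …, 2.

Pick v_2 = (0, 1, 0)ᵀ.
Then v_1 = N · v_2 = (1, 0, 0)ᵀ.

Sanity check: (A − (3)·I) v_1 = (0, 0, 0)ᵀ = 0. ✓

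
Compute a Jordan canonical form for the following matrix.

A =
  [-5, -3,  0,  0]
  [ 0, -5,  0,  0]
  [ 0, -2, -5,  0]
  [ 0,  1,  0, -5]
J_2(-5) ⊕ J_1(-5) ⊕ J_1(-5)

The characteristic polynomial is
  det(x·I − A) = x^4 + 20*x^3 + 150*x^2 + 500*x + 625 = (x + 5)^4

Eigenvalues and multiplicities (the geometric multiplicity of λ is n − rank(A − λI), which equals the number of Jordan blocks for λ):
  λ = -5: algebraic multiplicity = 4, geometric multiplicity = 3

Determining the block sizes for each eigenvalue:
  λ = -5: 3 blocks summing to 4 forces exactly one block of size 2 and the rest size 1 → block sizes [2, 1, 1]

Assembling the blocks gives a Jordan form
J =
  [-5,  1,  0,  0]
  [ 0, -5,  0,  0]
  [ 0,  0, -5,  0]
  [ 0,  0,  0, -5]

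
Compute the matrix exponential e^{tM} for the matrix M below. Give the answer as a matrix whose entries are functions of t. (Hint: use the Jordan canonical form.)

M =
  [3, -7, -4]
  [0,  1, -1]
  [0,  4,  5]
e^{tM} =
  [exp(3*t), -t^2*exp(3*t) - 7*t*exp(3*t), -t^2*exp(3*t)/2 - 4*t*exp(3*t)]
  [0, -2*t*exp(3*t) + exp(3*t), -t*exp(3*t)]
  [0, 4*t*exp(3*t), 2*t*exp(3*t) + exp(3*t)]

Strategy: write M = P · J · P⁻¹ where J is a Jordan canonical form, so e^{tM} = P · e^{tJ} · P⁻¹, and e^{tJ} can be computed block-by-block.

M has Jordan form
J =
  [3, 1, 0]
  [0, 3, 1]
  [0, 0, 3]
(up to reordering of blocks).

Per-block formulas:
  For a 3×3 Jordan block J_3(3): exp(t · J_3(3)) = e^(3t)·(I + t·N + (t^2/2)·N^2), where N is the 3×3 nilpotent shift.

After assembling e^{tJ} and conjugating by P, we get:

e^{tM} =
  [exp(3*t), -t^2*exp(3*t) - 7*t*exp(3*t), -t^2*exp(3*t)/2 - 4*t*exp(3*t)]
  [0, -2*t*exp(3*t) + exp(3*t), -t*exp(3*t)]
  [0, 4*t*exp(3*t), 2*t*exp(3*t) + exp(3*t)]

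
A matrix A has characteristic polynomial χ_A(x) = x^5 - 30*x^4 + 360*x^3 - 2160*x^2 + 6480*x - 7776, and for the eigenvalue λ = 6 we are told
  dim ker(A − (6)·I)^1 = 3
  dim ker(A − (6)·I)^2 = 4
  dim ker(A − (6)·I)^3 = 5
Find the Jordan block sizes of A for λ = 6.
Block sizes for λ = 6: [3, 1, 1]

From the dimensions of kernels of powers, the number of Jordan blocks of size at least j is d_j − d_{j−1} where d_j = dim ker(N^j) (with d_0 = 0). Computing the differences gives [3, 1, 1].
The number of blocks of size exactly k is (#blocks of size ≥ k) − (#blocks of size ≥ k + 1), so the partition is: 2 block(s) of size 1, 1 block(s) of size 3.
In nonincreasing order the block sizes are [3, 1, 1].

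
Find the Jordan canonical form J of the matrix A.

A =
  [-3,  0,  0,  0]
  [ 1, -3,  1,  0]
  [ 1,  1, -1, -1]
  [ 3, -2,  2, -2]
J_1(-3) ⊕ J_3(-2)

The characteristic polynomial is
  det(x·I − A) = x^4 + 9*x^3 + 30*x^2 + 44*x + 24 = (x + 2)^3*(x + 3)

Eigenvalues and multiplicities (the geometric multiplicity of λ is n − rank(A − λI), which equals the number of Jordan blocks for λ):
  λ = -3: algebraic multiplicity = 1, geometric multiplicity = 1
  λ = -2: algebraic multiplicity = 3, geometric multiplicity = 1

Determining the block sizes for each eigenvalue:
  λ = -3: one block (gm = 1), so the single block has size am = 1 → block sizes [1]
  λ = -2: one block (gm = 1), so the single block has size am = 3 → block sizes [3]

Assembling the blocks gives a Jordan form
J =
  [-3,  0,  0,  0]
  [ 0, -2,  1,  0]
  [ 0,  0, -2,  1]
  [ 0,  0,  0, -2]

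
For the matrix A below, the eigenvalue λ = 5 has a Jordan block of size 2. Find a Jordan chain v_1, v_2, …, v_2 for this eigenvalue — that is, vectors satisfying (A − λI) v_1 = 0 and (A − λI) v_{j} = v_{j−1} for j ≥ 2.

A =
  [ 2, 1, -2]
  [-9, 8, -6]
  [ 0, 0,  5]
A Jordan chain for λ = 5 of length 2:
v_1 = (-3, -9, 0)ᵀ
v_2 = (1, 0, 0)ᵀ

Let N = A − (5)·I. We want v_2 with N^2 v_2 = 0 but N^1 v_2 ≠ 0; then v_{j-1} := N · v_j for j = 2, …, 2.

Pick v_2 = (1, 0, 0)ᵀ.
Then v_1 = N · v_2 = (-3, -9, 0)ᵀ.

Sanity check: (A − (5)·I) v_1 = (0, 0, 0)ᵀ = 0. ✓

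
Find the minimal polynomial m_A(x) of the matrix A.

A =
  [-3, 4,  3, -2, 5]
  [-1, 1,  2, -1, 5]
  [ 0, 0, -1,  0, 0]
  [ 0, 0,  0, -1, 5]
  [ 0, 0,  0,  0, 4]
x^4 - x^3 - 9*x^2 - 11*x - 4

The characteristic polynomial is χ_A(x) = (x - 4)*(x + 1)^4, so the eigenvalues are known. The minimal polynomial is
  m_A(x) = Π_λ (x − λ)^{k_λ}
where k_λ is the size of the *largest* Jordan block for λ (equivalently, the smallest k with (A − λI)^k v = 0 for every generalised eigenvector v of λ).

  λ = -1: largest Jordan block has size 3, contributing (x + 1)^3
  λ = 4: largest Jordan block has size 1, contributing (x − 4)

So m_A(x) = (x - 4)*(x + 1)^3 = x^4 - x^3 - 9*x^2 - 11*x - 4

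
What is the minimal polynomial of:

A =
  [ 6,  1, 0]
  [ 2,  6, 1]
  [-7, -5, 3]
x^3 - 15*x^2 + 75*x - 125

The characteristic polynomial is χ_A(x) = (x - 5)^3, so the eigenvalues are known. The minimal polynomial is
  m_A(x) = Π_λ (x − λ)^{k_λ}
where k_λ is the size of the *largest* Jordan block for λ (equivalently, the smallest k with (A − λI)^k v = 0 for every generalised eigenvector v of λ).

  λ = 5: largest Jordan block has size 3, contributing (x − 5)^3

So m_A(x) = (x - 5)^3 = x^3 - 15*x^2 + 75*x - 125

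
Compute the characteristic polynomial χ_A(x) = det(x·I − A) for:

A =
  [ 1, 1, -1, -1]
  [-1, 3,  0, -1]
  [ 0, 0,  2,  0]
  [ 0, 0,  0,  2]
x^4 - 8*x^3 + 24*x^2 - 32*x + 16

Expanding det(x·I − A) (e.g. by cofactor expansion or by noting that A is similar to its Jordan form J, which has the same characteristic polynomial as A) gives
  χ_A(x) = x^4 - 8*x^3 + 24*x^2 - 32*x + 16
which factors as (x - 2)^4. The eigenvalues (with algebraic multiplicities) are λ = 2 with multiplicity 4.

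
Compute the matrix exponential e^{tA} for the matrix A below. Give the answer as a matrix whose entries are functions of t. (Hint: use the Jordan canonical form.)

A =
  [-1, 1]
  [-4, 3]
e^{tA} =
  [-2*t*exp(t) + exp(t), t*exp(t)]
  [-4*t*exp(t), 2*t*exp(t) + exp(t)]

Strategy: write A = P · J · P⁻¹ where J is a Jordan canonical form, so e^{tA} = P · e^{tJ} · P⁻¹, and e^{tJ} can be computed block-by-block.

A has Jordan form
J =
  [1, 1]
  [0, 1]
(up to reordering of blocks).

Per-block formulas:
  For a 2×2 Jordan block J_2(1): exp(t · J_2(1)) = e^(1t)·(I + t·N), where N is the 2×2 nilpotent shift.

After assembling e^{tJ} and conjugating by P, we get:

e^{tA} =
  [-2*t*exp(t) + exp(t), t*exp(t)]
  [-4*t*exp(t), 2*t*exp(t) + exp(t)]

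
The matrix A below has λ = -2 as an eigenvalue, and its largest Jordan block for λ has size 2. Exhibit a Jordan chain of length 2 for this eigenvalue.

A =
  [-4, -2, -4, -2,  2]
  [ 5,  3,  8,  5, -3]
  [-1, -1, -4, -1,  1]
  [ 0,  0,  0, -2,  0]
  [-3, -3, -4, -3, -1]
A Jordan chain for λ = -2 of length 2:
v_1 = (2, -3, 1, 0, 1)ᵀ
v_2 = (1, 0, -1, 0, 0)ᵀ

Let N = A − (-2)·I. We want v_2 with N^2 v_2 = 0 but N^1 v_2 ≠ 0; then v_{j-1} := N · v_j for j = 2, …, 2.

Pick v_2 = (1, 0, -1, 0, 0)ᵀ.
Then v_1 = N · v_2 = (2, -3, 1, 0, 1)ᵀ.

Sanity check: (A − (-2)·I) v_1 = (0, 0, 0, 0, 0)ᵀ = 0. ✓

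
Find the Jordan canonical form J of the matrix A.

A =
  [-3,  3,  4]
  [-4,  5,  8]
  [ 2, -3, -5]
J_2(-1) ⊕ J_1(-1)

The characteristic polynomial is
  det(x·I − A) = x^3 + 3*x^2 + 3*x + 1 = (x + 1)^3

Eigenvalues and multiplicities (the geometric multiplicity of λ is n − rank(A − λI), which equals the number of Jordan blocks for λ):
  λ = -1: algebraic multiplicity = 3, geometric multiplicity = 2

Determining the block sizes for each eigenvalue:
  λ = -1: 2 blocks summing to 3 forces exactly one block of size 2 and the rest size 1 → block sizes [2, 1]

Assembling the blocks gives a Jordan form
J =
  [-1,  1,  0]
  [ 0, -1,  0]
  [ 0,  0, -1]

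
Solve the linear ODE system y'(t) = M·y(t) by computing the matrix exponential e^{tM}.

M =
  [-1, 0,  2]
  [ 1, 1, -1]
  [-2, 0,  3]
e^{tM} =
  [-2*t*exp(t) + exp(t), 0, 2*t*exp(t)]
  [t*exp(t), exp(t), -t*exp(t)]
  [-2*t*exp(t), 0, 2*t*exp(t) + exp(t)]

Strategy: write M = P · J · P⁻¹ where J is a Jordan canonical form, so e^{tM} = P · e^{tJ} · P⁻¹, and e^{tJ} can be computed block-by-block.

M has Jordan form
J =
  [1, 1, 0]
  [0, 1, 0]
  [0, 0, 1]
(up to reordering of blocks).

Per-block formulas:
  For a 2×2 Jordan block J_2(1): exp(t · J_2(1)) = e^(1t)·(I + t·N), where N is the 2×2 nilpotent shift.
  For a 1×1 block at λ = 1: exp(t · [1]) = [e^(1t)].

After assembling e^{tJ} and conjugating by P, we get:

e^{tM} =
  [-2*t*exp(t) + exp(t), 0, 2*t*exp(t)]
  [t*exp(t), exp(t), -t*exp(t)]
  [-2*t*exp(t), 0, 2*t*exp(t) + exp(t)]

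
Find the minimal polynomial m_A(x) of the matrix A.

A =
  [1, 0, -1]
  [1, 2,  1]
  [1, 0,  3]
x^2 - 4*x + 4

The characteristic polynomial is χ_A(x) = (x - 2)^3, so the eigenvalues are known. The minimal polynomial is
  m_A(x) = Π_λ (x − λ)^{k_λ}
where k_λ is the size of the *largest* Jordan block for λ (equivalently, the smallest k with (A − λI)^k v = 0 for every generalised eigenvector v of λ).

  λ = 2: largest Jordan block has size 2, contributing (x − 2)^2

So m_A(x) = (x - 2)^2 = x^2 - 4*x + 4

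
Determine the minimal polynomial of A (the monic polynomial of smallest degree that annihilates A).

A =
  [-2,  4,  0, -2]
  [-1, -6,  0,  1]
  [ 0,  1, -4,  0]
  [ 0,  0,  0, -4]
x^3 + 12*x^2 + 48*x + 64

The characteristic polynomial is χ_A(x) = (x + 4)^4, so the eigenvalues are known. The minimal polynomial is
  m_A(x) = Π_λ (x − λ)^{k_λ}
where k_λ is the size of the *largest* Jordan block for λ (equivalently, the smallest k with (A − λI)^k v = 0 for every generalised eigenvector v of λ).

  λ = -4: largest Jordan block has size 3, contributing (x + 4)^3

So m_A(x) = (x + 4)^3 = x^3 + 12*x^2 + 48*x + 64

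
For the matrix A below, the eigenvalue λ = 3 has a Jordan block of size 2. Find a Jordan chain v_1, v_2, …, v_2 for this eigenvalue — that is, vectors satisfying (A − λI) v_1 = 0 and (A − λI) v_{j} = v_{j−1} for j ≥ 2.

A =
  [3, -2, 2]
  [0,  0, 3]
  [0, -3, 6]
A Jordan chain for λ = 3 of length 2:
v_1 = (-2, -3, -3)ᵀ
v_2 = (0, 1, 0)ᵀ

Let N = A − (3)·I. We want v_2 with N^2 v_2 = 0 but N^1 v_2 ≠ 0; then v_{j-1} := N · v_j for j = 2, …, 2.

Pick v_2 = (0, 1, 0)ᵀ.
Then v_1 = N · v_2 = (-2, -3, -3)ᵀ.

Sanity check: (A − (3)·I) v_1 = (0, 0, 0)ᵀ = 0. ✓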